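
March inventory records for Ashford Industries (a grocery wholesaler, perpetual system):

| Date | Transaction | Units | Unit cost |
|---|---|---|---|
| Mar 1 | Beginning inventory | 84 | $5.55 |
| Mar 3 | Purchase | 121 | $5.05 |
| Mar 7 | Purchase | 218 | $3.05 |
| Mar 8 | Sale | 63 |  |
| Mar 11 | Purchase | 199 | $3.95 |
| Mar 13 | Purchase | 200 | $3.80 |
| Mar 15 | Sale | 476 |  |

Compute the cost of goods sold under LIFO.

Mar 8, 63 sold [LIFO — newest first]: 63 @ $3.05 = $192.15
Mar 15, 476 sold [LIFO — newest first]: 200 @ $3.80 + 199 @ $3.95 + 77 @ $3.05 = $1,780.90
Total COGS = $192.15 + $1,780.90 = $1,973.05
Ending inventory: 84 @ $5.55 + 121 @ $5.05 + 78 @ $3.05 = $1,315.15

COGS = $1,973.05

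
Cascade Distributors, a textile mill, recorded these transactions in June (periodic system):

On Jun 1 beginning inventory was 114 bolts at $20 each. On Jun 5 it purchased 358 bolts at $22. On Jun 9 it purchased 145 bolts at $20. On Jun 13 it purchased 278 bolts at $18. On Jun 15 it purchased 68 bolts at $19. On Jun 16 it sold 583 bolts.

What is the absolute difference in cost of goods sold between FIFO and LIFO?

$1,156

FIFO COGS: 114 @ $20 + 358 @ $22 + 111 @ $20 = $12,376
LIFO COGS: 68 @ $19 + 278 @ $18 + 145 @ $20 + 92 @ $22 = $11,220
Difference = |$12,376 − $11,220| = $1,156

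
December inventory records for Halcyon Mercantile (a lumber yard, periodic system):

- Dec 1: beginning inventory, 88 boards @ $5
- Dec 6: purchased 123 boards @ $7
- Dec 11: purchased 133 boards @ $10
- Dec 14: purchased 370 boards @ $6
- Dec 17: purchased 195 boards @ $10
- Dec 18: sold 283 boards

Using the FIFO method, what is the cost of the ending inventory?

Dec 18, 283 sold [FIFO — oldest first]: 88 @ $5 + 123 @ $7 + 72 @ $10 = $2,021
Ending inventory: 61 @ $10 + 370 @ $6 + 195 @ $10 = $4,780
Check: goods available $6,801 = COGS $2,021 + ending $4,780

Ending inventory = $4,780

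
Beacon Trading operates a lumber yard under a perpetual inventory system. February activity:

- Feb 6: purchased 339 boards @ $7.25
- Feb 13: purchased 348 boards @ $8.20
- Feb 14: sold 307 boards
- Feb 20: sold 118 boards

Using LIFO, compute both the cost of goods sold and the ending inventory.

Feb 14, 307 sold [LIFO — newest first]: 307 @ $8.20 = $2,517.40
Feb 20, 118 sold [LIFO — newest first]: 41 @ $8.20 + 77 @ $7.25 = $894.45
Total COGS = $2,517.40 + $894.45 = $3,411.85
Ending inventory: 262 @ $7.25 = $1,899.50
Check: goods available $5,311.35 = COGS $3,411.85 + ending $1,899.50

COGS = $3,411.85; ending inventory = $1,899.50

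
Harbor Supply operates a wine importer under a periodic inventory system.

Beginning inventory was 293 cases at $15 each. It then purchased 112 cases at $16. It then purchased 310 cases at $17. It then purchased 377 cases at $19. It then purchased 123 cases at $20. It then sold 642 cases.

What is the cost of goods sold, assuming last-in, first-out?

COGS = $12,037

Sale 1 (642) [LIFO — newest first]: 123 @ $20 + 377 @ $19 + 142 @ $17 = $12,037
Ending inventory: 293 @ $15 + 112 @ $16 + 168 @ $17 = $9,043
Check: goods available $21,080 = COGS $12,037 + ending $9,043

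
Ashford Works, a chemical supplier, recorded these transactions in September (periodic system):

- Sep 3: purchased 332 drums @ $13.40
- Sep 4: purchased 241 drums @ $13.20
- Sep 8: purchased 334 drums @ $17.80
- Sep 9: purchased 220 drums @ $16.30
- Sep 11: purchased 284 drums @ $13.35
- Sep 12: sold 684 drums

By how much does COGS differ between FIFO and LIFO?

FIFO COGS: 332 @ $13.40 + 241 @ $13.20 + 111 @ $17.80 = $9,605.80
LIFO COGS: 284 @ $13.35 + 220 @ $16.30 + 180 @ $17.80 = $10,581.40
Difference = |$9,605.80 − $10,581.40| = $975.60

$975.60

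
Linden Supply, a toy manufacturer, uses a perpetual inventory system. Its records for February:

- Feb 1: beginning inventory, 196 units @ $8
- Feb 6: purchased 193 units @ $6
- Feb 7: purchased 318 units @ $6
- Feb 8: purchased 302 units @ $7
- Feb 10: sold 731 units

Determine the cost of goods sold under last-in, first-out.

Feb 10, 731 sold [LIFO — newest first]: 302 @ $7 + 318 @ $6 + 111 @ $6 = $4,688
Ending inventory: 196 @ $8 + 82 @ $6 = $2,060

COGS = $4,688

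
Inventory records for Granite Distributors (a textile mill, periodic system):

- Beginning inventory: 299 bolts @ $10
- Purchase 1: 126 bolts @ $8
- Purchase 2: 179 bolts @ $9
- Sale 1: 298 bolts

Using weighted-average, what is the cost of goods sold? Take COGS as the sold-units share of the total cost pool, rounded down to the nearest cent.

Sale 1, sell 298: 298/604 × $5,609.00 → $2,767.35
Ending inventory (cost pool remaining) = $2,841.65

COGS = $2,767.35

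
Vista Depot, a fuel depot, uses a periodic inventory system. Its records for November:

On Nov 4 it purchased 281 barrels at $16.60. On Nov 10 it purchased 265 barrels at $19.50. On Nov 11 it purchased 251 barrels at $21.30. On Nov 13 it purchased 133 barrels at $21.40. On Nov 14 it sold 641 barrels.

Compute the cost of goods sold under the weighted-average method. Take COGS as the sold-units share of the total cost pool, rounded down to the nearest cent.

Nov 14, sell 641: 641/930 × $18,024.60 → $12,423.40
Ending inventory (cost pool remaining) = $5,601.20
Check: goods available $18,024.60 = COGS $12,423.40 + ending $5,601.20

COGS = $12,423.40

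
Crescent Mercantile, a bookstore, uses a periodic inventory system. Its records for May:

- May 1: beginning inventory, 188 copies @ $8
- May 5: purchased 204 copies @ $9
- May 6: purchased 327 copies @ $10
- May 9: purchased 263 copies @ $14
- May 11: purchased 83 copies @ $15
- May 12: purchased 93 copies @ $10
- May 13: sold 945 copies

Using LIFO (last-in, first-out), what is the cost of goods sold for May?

May 13, 945 sold [LIFO — newest first]: 93 @ $10 + 83 @ $15 + 263 @ $14 + 327 @ $10 + 179 @ $9 = $10,738
Ending inventory: 188 @ $8 + 25 @ $9 = $1,729

COGS = $10,738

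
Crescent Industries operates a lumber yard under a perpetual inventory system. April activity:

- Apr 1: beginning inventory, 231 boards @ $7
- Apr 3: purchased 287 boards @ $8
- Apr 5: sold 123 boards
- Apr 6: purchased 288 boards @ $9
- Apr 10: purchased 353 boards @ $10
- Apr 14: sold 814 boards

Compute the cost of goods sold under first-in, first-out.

COGS = $7,815

Apr 5, 123 sold [FIFO — oldest first]: 123 @ $7 = $861
Apr 14, 814 sold [FIFO — oldest first]: 108 @ $7 + 287 @ $8 + 288 @ $9 + 131 @ $10 = $6,954
Total COGS = $861 + $6,954 = $7,815
Ending inventory: 222 @ $10 = $2,220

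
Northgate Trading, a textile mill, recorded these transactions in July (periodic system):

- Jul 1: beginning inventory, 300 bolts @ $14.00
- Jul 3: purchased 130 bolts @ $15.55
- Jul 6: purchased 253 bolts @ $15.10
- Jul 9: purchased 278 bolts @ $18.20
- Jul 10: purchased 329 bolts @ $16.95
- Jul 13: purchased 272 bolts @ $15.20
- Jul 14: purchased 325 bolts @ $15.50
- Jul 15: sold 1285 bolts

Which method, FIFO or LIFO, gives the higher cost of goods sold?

FIFO COGS: 300 @ $14.00 + 130 @ $15.55 + 253 @ $15.10 + 278 @ $18.20 + 324 @ $16.95 = $20,593.20
LIFO COGS: 325 @ $15.50 + 272 @ $15.20 + 329 @ $16.95 + 278 @ $18.20 + 81 @ $15.10 = $21,031.15

LIFO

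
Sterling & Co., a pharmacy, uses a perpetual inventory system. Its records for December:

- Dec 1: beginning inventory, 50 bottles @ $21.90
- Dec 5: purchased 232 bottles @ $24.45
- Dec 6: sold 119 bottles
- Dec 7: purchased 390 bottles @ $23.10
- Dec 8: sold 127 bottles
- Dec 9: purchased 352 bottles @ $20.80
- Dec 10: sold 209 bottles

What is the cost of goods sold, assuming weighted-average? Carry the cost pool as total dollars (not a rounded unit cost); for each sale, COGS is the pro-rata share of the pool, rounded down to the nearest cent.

After Dec 1: 50 on hand, pool $1,095.00 (≈ $21.9000 each)
After Dec 5: 282 on hand, pool $6,767.40 (≈ $23.9979 each)
Dec 6, sell 119: 119/282 × $6,767.40 → $2,855.74
After Dec 7: 553 on hand, pool $12,920.66 (≈ $23.3647 each)
Dec 8, sell 127: 127/553 × $12,920.66 → $2,967.31
After Dec 9: 778 on hand, pool $17,274.95 (≈ $22.2043 each)
Dec 10, sell 209: 209/778 × $17,274.95 → $4,640.69
Total COGS = $2,855.74 + $2,967.31 + $4,640.69 = $10,463.74
Ending inventory (cost pool remaining) = $12,634.26
Check: goods available $23,098.00 = COGS $10,463.74 + ending $12,634.26

COGS = $10,463.74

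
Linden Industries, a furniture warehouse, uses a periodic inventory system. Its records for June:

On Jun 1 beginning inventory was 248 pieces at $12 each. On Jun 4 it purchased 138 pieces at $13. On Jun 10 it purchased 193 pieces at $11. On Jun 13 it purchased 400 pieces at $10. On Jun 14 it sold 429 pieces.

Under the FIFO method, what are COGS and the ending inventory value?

COGS = $5,243; ending inventory = $5,650

Jun 14, 429 sold [FIFO — oldest first]: 248 @ $12 + 138 @ $13 + 43 @ $11 = $5,243
Ending inventory: 150 @ $11 + 400 @ $10 = $5,650
Check: goods available $10,893 = COGS $5,243 + ending $5,650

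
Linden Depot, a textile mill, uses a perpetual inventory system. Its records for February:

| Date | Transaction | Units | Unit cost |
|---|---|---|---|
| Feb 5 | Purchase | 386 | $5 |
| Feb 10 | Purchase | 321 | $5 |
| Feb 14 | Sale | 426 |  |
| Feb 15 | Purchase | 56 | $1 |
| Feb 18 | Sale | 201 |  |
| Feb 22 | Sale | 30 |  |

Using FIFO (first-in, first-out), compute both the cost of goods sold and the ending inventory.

Feb 14, 426 sold [FIFO — oldest first]: 386 @ $5 + 40 @ $5 = $2,130
Feb 18, 201 sold [FIFO — oldest first]: 201 @ $5 = $1,005
Feb 22, 30 sold [FIFO — oldest first]: 30 @ $5 = $150
Total COGS = $2,130 + $1,005 + $150 = $3,285
Ending inventory: 50 @ $5 + 56 @ $1 = $306

COGS = $3,285; ending inventory = $306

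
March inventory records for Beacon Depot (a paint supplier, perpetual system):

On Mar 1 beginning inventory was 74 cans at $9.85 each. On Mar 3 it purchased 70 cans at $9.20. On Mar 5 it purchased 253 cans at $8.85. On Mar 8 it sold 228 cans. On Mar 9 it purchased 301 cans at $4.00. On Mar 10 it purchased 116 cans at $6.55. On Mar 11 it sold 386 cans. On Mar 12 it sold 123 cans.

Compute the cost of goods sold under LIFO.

COGS = $4,819.25

Mar 8, 228 sold [LIFO — newest first]: 228 @ $8.85 = $2,017.80
Mar 11, 386 sold [LIFO — newest first]: 116 @ $6.55 + 270 @ $4.00 = $1,839.80
Mar 12, 123 sold [LIFO — newest first]: 31 @ $4.00 + 25 @ $8.85 + 67 @ $9.20 = $961.65
Total COGS = $2,017.80 + $1,839.80 + $961.65 = $4,819.25
Ending inventory: 74 @ $9.85 + 3 @ $9.20 = $756.50
Check: goods available $5,575.75 = COGS $4,819.25 + ending $756.50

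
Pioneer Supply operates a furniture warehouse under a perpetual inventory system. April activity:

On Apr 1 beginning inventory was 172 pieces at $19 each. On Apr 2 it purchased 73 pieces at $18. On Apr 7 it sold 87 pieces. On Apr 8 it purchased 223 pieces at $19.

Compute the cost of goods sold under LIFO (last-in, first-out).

Apr 7, 87 sold [LIFO — newest first]: 73 @ $18 + 14 @ $19 = $1,580
Ending inventory: 158 @ $19 + 223 @ $19 = $7,239
Check: goods available $8,819 = COGS $1,580 + ending $7,239

COGS = $1,580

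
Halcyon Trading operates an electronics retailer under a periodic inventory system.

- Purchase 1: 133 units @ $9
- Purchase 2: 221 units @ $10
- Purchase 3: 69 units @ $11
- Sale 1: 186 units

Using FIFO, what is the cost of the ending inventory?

Ending inventory = $2,439

Sale 1 (186) [FIFO — oldest first]: 133 @ $9 + 53 @ $10 = $1,727
Ending inventory: 168 @ $10 + 69 @ $11 = $2,439
Check: goods available $4,166 = COGS $1,727 + ending $2,439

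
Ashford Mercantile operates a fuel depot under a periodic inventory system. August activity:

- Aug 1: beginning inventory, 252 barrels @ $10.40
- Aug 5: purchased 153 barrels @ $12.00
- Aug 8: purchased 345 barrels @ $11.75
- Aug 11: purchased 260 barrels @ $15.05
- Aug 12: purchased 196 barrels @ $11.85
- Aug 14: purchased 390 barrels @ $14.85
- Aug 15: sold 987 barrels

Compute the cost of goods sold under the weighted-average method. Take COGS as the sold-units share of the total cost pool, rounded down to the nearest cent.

COGS = $12,700.91

Aug 15, sell 987: 987/1596 × $20,537.65 → $12,700.91
Ending inventory (cost pool remaining) = $7,836.74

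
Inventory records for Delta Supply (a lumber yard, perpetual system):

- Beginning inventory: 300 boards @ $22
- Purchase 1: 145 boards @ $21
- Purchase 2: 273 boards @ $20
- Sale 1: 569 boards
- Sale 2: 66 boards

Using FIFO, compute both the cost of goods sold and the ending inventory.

Sale 1 (569) [FIFO — oldest first]: 300 @ $22 + 145 @ $21 + 124 @ $20 = $12,125
Sale 2 (66) [FIFO — oldest first]: 66 @ $20 = $1,320
Total COGS = $12,125 + $1,320 = $13,445
Ending inventory: 83 @ $20 = $1,660

COGS = $13,445; ending inventory = $1,660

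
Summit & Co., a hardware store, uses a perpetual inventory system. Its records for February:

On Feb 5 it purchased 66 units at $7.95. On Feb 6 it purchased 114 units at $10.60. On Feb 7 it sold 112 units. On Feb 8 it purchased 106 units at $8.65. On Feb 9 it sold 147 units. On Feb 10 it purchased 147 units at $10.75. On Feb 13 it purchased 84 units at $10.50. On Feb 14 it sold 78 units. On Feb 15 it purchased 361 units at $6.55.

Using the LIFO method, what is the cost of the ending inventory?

Ending inventory = $4,222.45

Feb 7, 112 sold [LIFO — newest first]: 112 @ $10.60 = $1,187.20
Feb 9, 147 sold [LIFO — newest first]: 106 @ $8.65 + 2 @ $10.60 + 39 @ $7.95 = $1,248.15
Feb 14, 78 sold [LIFO — newest first]: 78 @ $10.50 = $819.00
Total COGS = $1,187.20 + $1,248.15 + $819.00 = $3,254.35
Ending inventory: 27 @ $7.95 + 147 @ $10.75 + 6 @ $10.50 + 361 @ $6.55 = $4,222.45
Check: goods available $7,476.80 = COGS $3,254.35 + ending $4,222.45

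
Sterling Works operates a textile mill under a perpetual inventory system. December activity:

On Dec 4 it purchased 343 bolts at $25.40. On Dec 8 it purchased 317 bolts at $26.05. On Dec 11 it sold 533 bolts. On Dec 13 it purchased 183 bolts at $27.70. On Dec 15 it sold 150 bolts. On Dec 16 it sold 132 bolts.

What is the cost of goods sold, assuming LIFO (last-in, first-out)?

COGS = $21,327.95

Dec 11, 533 sold [LIFO — newest first]: 317 @ $26.05 + 216 @ $25.40 = $13,744.25
Dec 15, 150 sold [LIFO — newest first]: 150 @ $27.70 = $4,155.00
Dec 16, 132 sold [LIFO — newest first]: 33 @ $27.70 + 99 @ $25.40 = $3,428.70
Total COGS = $13,744.25 + $4,155.00 + $3,428.70 = $21,327.95
Ending inventory: 28 @ $25.40 = $711.20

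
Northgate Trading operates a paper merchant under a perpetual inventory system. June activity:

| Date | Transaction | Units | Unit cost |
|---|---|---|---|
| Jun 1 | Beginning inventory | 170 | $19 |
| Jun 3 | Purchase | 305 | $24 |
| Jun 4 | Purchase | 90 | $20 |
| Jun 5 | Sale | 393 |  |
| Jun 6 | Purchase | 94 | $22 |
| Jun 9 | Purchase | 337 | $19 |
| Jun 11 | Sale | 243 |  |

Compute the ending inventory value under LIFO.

Jun 5, 393 sold [LIFO — newest first]: 90 @ $20 + 303 @ $24 = $9,072
Jun 11, 243 sold [LIFO — newest first]: 243 @ $19 = $4,617
Total COGS = $9,072 + $4,617 = $13,689
Ending inventory: 170 @ $19 + 2 @ $24 + 94 @ $22 + 94 @ $19 = $7,132

Ending inventory = $7,132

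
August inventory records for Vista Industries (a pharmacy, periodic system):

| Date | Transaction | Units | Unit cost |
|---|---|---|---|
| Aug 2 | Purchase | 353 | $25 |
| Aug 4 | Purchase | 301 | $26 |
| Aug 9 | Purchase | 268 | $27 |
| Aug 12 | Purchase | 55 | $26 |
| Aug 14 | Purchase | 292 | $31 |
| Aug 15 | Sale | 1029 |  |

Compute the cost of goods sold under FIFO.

COGS = $26,929

Aug 15, 1029 sold [FIFO — oldest first]: 353 @ $25 + 301 @ $26 + 268 @ $27 + 55 @ $26 + 52 @ $31 = $26,929
Ending inventory: 240 @ $31 = $7,440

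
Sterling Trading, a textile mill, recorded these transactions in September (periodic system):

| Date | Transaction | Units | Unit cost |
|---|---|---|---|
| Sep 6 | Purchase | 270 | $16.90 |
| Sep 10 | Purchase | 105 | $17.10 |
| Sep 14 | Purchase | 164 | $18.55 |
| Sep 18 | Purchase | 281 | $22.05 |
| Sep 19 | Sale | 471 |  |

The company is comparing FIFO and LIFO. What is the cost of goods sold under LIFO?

FIFO COGS: 270 @ $16.90 + 105 @ $17.10 + 96 @ $18.55 = $8,139.30
LIFO COGS: 281 @ $22.05 + 164 @ $18.55 + 26 @ $17.10 = $9,682.85

COGS = $9,682.85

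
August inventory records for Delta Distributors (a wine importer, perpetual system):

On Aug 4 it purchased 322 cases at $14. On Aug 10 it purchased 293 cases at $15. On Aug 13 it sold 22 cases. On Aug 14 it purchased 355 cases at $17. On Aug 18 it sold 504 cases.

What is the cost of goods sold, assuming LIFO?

Aug 13, 22 sold [LIFO — newest first]: 22 @ $15 = $330
Aug 18, 504 sold [LIFO — newest first]: 355 @ $17 + 149 @ $15 = $8,270
Total COGS = $330 + $8,270 = $8,600
Ending inventory: 322 @ $14 + 122 @ $15 = $6,338
Check: goods available $14,938 = COGS $8,600 + ending $6,338

COGS = $8,600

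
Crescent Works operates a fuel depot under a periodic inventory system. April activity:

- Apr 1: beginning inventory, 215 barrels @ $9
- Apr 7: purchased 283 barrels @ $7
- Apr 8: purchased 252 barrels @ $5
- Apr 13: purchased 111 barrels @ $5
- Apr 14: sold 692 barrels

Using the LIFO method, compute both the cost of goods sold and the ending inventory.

COGS = $4,210; ending inventory = $1,521

Apr 14, 692 sold [LIFO — newest first]: 111 @ $5 + 252 @ $5 + 283 @ $7 + 46 @ $9 = $4,210
Ending inventory: 169 @ $9 = $1,521
Check: goods available $5,731 = COGS $4,210 + ending $1,521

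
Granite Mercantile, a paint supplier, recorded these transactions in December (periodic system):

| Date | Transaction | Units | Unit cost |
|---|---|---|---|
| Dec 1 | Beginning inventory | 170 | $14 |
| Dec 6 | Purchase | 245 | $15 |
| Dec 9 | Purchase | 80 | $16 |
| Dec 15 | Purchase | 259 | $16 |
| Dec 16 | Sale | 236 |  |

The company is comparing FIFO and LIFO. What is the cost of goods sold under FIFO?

COGS = $3,370

FIFO COGS: 170 @ $14 + 66 @ $15 = $3,370
LIFO COGS: 236 @ $16 = $3,776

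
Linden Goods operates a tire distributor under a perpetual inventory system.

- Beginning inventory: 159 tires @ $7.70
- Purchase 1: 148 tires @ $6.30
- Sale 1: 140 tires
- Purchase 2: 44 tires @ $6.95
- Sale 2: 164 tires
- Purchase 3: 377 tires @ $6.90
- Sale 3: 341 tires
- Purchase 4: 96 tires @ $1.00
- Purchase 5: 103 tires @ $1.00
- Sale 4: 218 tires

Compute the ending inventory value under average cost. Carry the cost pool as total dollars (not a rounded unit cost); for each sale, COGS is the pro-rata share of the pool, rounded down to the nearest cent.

After Beginning: 159 on hand, pool $1,224.30 (≈ $7.7000 each)
After Purchase 1: 307 on hand, pool $2,156.70 (≈ $7.0251 each)
Sale 1, sell 140: 140/307 × $2,156.70 → $983.51
After Purchase 2: 211 on hand, pool $1,478.99 (≈ $7.0094 each)
Sale 2, sell 164: 164/211 × $1,478.99 → $1,149.54
After Purchase 3: 424 on hand, pool $2,930.75 (≈ $6.9121 each)
Sale 3, sell 341: 341/424 × $2,930.75 → $2,357.04
After Purchase 4: 179 on hand, pool $669.71 (≈ $3.7414 each)
After Purchase 5: 282 on hand, pool $772.71 (≈ $2.7401 each)
Sale 4, sell 218: 218/282 × $772.71 → $597.34
Total COGS = $983.51 + $1,149.54 + $2,357.04 + $597.34 = $5,087.43
Ending inventory (cost pool remaining) = $175.37

Ending inventory = $175.37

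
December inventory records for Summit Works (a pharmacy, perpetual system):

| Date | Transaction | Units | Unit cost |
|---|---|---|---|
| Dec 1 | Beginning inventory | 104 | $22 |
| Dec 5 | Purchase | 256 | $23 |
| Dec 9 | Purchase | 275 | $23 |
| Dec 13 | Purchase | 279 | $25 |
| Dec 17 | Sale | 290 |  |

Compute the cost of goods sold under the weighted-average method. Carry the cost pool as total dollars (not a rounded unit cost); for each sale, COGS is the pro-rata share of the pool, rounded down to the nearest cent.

COGS = $6,814.04

After Dec 1: 104 on hand, pool $2,288.00 (≈ $22.0000 each)
After Dec 5: 360 on hand, pool $8,176.00 (≈ $22.7111 each)
After Dec 9: 635 on hand, pool $14,501.00 (≈ $22.8362 each)
After Dec 13: 914 on hand, pool $21,476.00 (≈ $23.4967 each)
Dec 17, sell 290: 290/914 × $21,476.00 → $6,814.04
Ending inventory (cost pool remaining) = $14,661.96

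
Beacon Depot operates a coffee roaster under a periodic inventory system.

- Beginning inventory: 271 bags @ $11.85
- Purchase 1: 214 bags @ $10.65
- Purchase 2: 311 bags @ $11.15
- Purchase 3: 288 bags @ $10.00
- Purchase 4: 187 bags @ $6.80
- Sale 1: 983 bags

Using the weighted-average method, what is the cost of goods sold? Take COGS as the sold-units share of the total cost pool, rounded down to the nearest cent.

COGS = $10,139.13

Sale 1, sell 983: 983/1271 × $13,109.70 → $10,139.13
Ending inventory (cost pool remaining) = $2,970.57
Check: goods available $13,109.70 = COGS $10,139.13 + ending $2,970.57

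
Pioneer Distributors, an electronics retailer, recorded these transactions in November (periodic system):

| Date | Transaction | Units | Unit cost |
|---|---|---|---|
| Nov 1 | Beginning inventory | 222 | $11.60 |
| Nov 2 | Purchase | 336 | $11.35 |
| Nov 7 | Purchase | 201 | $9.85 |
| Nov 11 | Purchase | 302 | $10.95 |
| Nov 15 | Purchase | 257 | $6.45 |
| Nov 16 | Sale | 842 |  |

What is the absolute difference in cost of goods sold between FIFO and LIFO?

FIFO COGS: 222 @ $11.60 + 336 @ $11.35 + 201 @ $9.85 + 83 @ $10.95 = $9,277.50
LIFO COGS: 257 @ $6.45 + 302 @ $10.95 + 201 @ $9.85 + 82 @ $11.35 = $7,875.10
Difference = |$9,277.50 − $7,875.10| = $1,402.40

$1,402.40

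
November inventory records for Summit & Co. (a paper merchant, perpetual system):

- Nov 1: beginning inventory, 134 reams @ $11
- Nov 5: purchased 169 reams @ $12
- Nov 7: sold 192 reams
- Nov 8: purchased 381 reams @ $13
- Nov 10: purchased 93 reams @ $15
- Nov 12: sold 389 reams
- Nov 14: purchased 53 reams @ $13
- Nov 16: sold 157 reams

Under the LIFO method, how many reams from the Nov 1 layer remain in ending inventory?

92

Nov 7, 192 sold [LIFO — newest first]: 169 @ $12 + 23 @ $11 = $2,281
Nov 12, 389 sold [LIFO — newest first]: 93 @ $15 + 296 @ $13 = $5,243
Nov 16, 157 sold [LIFO — newest first]: 53 @ $13 + 85 @ $13 + 19 @ $11 = $2,003
Total COGS = $2,281 + $5,243 + $2,003 = $9,527
Ending inventory: 92 @ $11 = $1,012
Check: goods available $10,539 = COGS $9,527 + ending $1,012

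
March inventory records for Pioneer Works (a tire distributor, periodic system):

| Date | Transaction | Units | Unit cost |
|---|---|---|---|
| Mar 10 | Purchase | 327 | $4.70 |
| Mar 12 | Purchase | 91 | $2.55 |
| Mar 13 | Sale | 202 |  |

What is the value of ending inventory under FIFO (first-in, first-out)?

Ending inventory = $819.55

Mar 13, 202 sold [FIFO — oldest first]: 202 @ $4.70 = $949.40
Ending inventory: 125 @ $4.70 + 91 @ $2.55 = $819.55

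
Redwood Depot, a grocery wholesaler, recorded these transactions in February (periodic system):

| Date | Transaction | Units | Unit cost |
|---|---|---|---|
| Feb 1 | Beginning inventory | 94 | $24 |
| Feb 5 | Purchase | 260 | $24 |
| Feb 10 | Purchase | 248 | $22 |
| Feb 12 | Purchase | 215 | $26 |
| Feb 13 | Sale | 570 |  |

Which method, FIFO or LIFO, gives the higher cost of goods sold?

FIFO COGS: 94 @ $24 + 260 @ $24 + 216 @ $22 = $13,248
LIFO COGS: 215 @ $26 + 248 @ $22 + 107 @ $24 = $13,614

LIFO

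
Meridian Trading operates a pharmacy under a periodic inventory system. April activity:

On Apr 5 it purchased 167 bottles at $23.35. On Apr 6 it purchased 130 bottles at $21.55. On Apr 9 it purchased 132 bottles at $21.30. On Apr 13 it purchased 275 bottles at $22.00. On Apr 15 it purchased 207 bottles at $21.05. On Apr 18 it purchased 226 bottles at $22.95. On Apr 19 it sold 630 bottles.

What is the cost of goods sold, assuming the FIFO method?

Apr 19, 630 sold [FIFO — oldest first]: 167 @ $23.35 + 130 @ $21.55 + 132 @ $21.30 + 201 @ $22.00 = $13,934.55
Ending inventory: 74 @ $22.00 + 207 @ $21.05 + 226 @ $22.95 = $11,172.05

COGS = $13,934.55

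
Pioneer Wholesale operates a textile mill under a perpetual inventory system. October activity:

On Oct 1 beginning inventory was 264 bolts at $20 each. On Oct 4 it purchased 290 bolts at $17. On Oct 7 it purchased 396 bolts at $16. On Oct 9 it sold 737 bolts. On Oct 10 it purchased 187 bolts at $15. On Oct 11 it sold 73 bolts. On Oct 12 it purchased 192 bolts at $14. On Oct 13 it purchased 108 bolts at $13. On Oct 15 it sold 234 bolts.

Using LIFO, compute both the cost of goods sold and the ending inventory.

COGS = $16,549; ending inventory = $6,894

Oct 9, 737 sold [LIFO — newest first]: 396 @ $16 + 290 @ $17 + 51 @ $20 = $12,286
Oct 11, 73 sold [LIFO — newest first]: 73 @ $15 = $1,095
Oct 15, 234 sold [LIFO — newest first]: 108 @ $13 + 126 @ $14 = $3,168
Total COGS = $12,286 + $1,095 + $3,168 = $16,549
Ending inventory: 213 @ $20 + 114 @ $15 + 66 @ $14 = $6,894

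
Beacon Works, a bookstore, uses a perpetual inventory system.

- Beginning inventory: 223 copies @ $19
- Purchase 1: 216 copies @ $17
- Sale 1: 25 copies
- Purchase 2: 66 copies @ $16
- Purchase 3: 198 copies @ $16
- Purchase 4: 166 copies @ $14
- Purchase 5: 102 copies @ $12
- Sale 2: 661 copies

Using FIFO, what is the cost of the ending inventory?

Ending inventory = $3,820

Sale 1 (25) [FIFO — oldest first]: 25 @ $19 = $475
Sale 2 (661) [FIFO — oldest first]: 198 @ $19 + 216 @ $17 + 66 @ $16 + 181 @ $16 = $11,386
Total COGS = $475 + $11,386 = $11,861
Ending inventory: 17 @ $16 + 166 @ $14 + 102 @ $12 = $3,820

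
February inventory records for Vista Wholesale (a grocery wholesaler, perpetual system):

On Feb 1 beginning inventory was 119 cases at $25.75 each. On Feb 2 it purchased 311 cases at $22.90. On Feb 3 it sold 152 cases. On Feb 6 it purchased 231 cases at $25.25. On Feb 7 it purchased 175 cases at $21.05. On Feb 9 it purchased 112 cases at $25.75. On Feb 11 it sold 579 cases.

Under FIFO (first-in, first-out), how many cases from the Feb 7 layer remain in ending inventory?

105

Feb 3, 152 sold [FIFO — oldest first]: 119 @ $25.75 + 33 @ $22.90 = $3,819.95
Feb 11, 579 sold [FIFO — oldest first]: 278 @ $22.90 + 231 @ $25.25 + 70 @ $21.05 = $13,672.45
Total COGS = $3,819.95 + $13,672.45 = $17,492.40
Ending inventory: 105 @ $21.05 + 112 @ $25.75 = $5,094.25
Check: goods available $22,586.65 = COGS $17,492.40 + ending $5,094.25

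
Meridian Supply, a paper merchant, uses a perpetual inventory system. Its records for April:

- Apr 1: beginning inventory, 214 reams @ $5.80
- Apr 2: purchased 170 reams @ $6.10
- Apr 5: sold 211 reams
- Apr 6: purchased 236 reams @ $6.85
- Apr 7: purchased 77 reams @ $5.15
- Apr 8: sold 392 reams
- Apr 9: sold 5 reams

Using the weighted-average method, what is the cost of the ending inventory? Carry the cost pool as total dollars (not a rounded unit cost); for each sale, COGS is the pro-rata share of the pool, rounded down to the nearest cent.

Ending inventory = $556.63

After Apr 1: 214 on hand, pool $1,241.20 (≈ $5.8000 each)
After Apr 2: 384 on hand, pool $2,278.20 (≈ $5.9328 each)
Apr 5, sell 211: 211/384 × $2,278.20 → $1,251.82
After Apr 6: 409 on hand, pool $2,642.98 (≈ $6.4621 each)
After Apr 7: 486 on hand, pool $3,039.53 (≈ $6.2542 each)
Apr 8, sell 392: 392/486 × $3,039.53 → $2,451.63
Apr 9, sell 5: 5/94 × $587.90 → $31.27
Total COGS = $1,251.82 + $2,451.63 + $31.27 = $3,734.72
Ending inventory (cost pool remaining) = $556.63
Check: goods available $4,291.35 = COGS $3,734.72 + ending $556.63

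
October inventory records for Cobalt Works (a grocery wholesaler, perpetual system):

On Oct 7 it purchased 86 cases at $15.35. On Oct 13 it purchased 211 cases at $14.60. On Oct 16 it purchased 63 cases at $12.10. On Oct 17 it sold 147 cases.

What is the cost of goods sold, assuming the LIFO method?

COGS = $1,988.70

Oct 17, 147 sold [LIFO — newest first]: 63 @ $12.10 + 84 @ $14.60 = $1,988.70
Ending inventory: 86 @ $15.35 + 127 @ $14.60 = $3,174.30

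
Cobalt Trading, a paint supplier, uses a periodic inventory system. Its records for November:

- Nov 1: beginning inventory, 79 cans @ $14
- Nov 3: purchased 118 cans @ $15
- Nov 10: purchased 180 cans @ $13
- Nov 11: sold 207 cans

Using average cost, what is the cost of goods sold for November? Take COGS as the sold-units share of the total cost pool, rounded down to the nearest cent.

Nov 11, sell 207: 207/377 × $5,216.00 → $2,863.95
Ending inventory (cost pool remaining) = $2,352.05
Check: goods available $5,216.00 = COGS $2,863.95 + ending $2,352.05

COGS = $2,863.95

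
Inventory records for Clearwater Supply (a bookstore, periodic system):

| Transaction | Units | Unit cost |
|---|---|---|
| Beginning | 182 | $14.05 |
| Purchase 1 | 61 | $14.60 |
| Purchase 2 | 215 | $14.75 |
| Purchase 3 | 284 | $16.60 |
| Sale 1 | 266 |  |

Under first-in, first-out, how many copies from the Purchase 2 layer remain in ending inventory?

192

Sale 1 (266) [FIFO — oldest first]: 182 @ $14.05 + 61 @ $14.60 + 23 @ $14.75 = $3,786.95
Ending inventory: 192 @ $14.75 + 284 @ $16.60 = $7,546.40
Check: goods available $11,333.35 = COGS $3,786.95 + ending $7,546.40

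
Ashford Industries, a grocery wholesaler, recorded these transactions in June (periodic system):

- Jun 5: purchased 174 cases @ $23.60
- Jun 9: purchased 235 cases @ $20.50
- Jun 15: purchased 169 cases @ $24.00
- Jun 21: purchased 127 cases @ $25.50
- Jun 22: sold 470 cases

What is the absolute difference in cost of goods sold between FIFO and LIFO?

FIFO COGS: 174 @ $23.60 + 235 @ $20.50 + 61 @ $24.00 = $10,387.90
LIFO COGS: 127 @ $25.50 + 169 @ $24.00 + 174 @ $20.50 = $10,861.50
Difference = |$10,387.90 − $10,861.50| = $473.60

$473.60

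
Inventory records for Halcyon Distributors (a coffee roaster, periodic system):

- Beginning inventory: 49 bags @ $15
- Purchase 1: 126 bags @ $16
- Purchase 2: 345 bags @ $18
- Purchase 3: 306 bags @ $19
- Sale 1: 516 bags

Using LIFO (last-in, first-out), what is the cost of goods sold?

COGS = $9,594

Sale 1 (516) [LIFO — newest first]: 306 @ $19 + 210 @ $18 = $9,594
Ending inventory: 49 @ $15 + 126 @ $16 + 135 @ $18 = $5,181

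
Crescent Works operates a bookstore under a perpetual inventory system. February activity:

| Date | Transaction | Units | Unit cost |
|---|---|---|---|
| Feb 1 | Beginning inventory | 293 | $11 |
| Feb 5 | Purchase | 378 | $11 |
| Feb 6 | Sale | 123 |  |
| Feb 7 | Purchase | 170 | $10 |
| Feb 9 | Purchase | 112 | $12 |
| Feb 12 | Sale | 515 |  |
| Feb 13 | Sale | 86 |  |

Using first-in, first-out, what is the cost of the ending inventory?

Ending inventory = $2,514

Feb 6, 123 sold [FIFO — oldest first]: 123 @ $11 = $1,353
Feb 12, 515 sold [FIFO — oldest first]: 170 @ $11 + 345 @ $11 = $5,665
Feb 13, 86 sold [FIFO — oldest first]: 33 @ $11 + 53 @ $10 = $893
Total COGS = $1,353 + $5,665 + $893 = $7,911
Ending inventory: 117 @ $10 + 112 @ $12 = $2,514
Check: goods available $10,425 = COGS $7,911 + ending $2,514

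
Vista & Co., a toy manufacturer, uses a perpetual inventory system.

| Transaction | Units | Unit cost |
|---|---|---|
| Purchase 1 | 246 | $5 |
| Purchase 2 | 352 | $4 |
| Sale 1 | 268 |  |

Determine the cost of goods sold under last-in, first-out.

Sale 1 (268) [LIFO — newest first]: 268 @ $4 = $1,072
Ending inventory: 246 @ $5 + 84 @ $4 = $1,566

COGS = $1,072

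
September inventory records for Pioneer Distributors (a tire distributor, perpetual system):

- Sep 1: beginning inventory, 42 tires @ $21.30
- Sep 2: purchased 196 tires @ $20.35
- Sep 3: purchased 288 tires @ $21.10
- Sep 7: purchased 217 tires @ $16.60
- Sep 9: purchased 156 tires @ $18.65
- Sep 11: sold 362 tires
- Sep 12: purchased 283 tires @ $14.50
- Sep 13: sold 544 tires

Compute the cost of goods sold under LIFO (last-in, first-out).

COGS = $15,890.10

Sep 11, 362 sold [LIFO — newest first]: 156 @ $18.65 + 206 @ $16.60 = $6,329.00
Sep 13, 544 sold [LIFO — newest first]: 283 @ $14.50 + 11 @ $16.60 + 250 @ $21.10 = $9,561.10
Total COGS = $6,329.00 + $9,561.10 = $15,890.10
Ending inventory: 42 @ $21.30 + 196 @ $20.35 + 38 @ $21.10 = $5,685.00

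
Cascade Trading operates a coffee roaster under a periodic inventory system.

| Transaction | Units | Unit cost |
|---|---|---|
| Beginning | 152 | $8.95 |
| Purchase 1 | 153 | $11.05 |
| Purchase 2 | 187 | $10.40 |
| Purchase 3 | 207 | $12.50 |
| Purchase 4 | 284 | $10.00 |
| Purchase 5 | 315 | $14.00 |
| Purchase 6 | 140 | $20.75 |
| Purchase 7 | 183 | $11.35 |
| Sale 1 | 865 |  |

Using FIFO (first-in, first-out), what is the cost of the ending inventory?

Sale 1 (865) [FIFO — oldest first]: 152 @ $8.95 + 153 @ $11.05 + 187 @ $10.40 + 207 @ $12.50 + 166 @ $10.00 = $9,243.35
Ending inventory: 118 @ $10.00 + 315 @ $14.00 + 140 @ $20.75 + 183 @ $11.35 = $10,572.05
Check: goods available $19,815.40 = COGS $9,243.35 + ending $10,572.05

Ending inventory = $10,572.05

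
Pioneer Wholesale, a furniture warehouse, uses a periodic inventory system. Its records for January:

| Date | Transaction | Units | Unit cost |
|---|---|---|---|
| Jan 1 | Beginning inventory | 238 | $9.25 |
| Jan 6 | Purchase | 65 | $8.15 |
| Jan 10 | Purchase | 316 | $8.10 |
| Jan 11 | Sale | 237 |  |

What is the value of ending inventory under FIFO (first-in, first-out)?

Ending inventory = $3,098.60

Jan 11, 237 sold [FIFO — oldest first]: 237 @ $9.25 = $2,192.25
Ending inventory: 1 @ $9.25 + 65 @ $8.15 + 316 @ $8.10 = $3,098.60
Check: goods available $5,290.85 = COGS $2,192.25 + ending $3,098.60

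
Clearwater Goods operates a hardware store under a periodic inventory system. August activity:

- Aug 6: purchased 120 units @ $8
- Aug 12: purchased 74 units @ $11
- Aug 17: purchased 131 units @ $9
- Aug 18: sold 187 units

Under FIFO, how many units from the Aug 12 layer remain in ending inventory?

7

Aug 18, 187 sold [FIFO — oldest first]: 120 @ $8 + 67 @ $11 = $1,697
Ending inventory: 7 @ $11 + 131 @ $9 = $1,256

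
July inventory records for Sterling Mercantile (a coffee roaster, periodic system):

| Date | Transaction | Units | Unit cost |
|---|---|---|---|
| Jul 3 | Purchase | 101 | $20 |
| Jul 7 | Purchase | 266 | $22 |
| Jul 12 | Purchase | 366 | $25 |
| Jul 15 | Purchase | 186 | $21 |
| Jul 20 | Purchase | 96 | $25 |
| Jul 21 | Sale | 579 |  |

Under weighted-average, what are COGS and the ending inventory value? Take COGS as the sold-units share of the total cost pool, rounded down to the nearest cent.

COGS = $13,307.30; ending inventory = $10,020.70

Jul 21, sell 579: 579/1015 × $23,328.00 → $13,307.30
Ending inventory (cost pool remaining) = $10,020.70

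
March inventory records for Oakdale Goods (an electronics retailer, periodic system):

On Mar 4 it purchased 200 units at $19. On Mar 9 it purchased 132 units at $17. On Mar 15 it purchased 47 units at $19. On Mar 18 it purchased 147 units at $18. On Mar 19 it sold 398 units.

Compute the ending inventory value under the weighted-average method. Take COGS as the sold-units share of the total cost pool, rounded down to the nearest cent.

Ending inventory = $2,331.99

Mar 19, sell 398: 398/526 × $9,583.00 → $7,251.01
Ending inventory (cost pool remaining) = $2,331.99
Check: goods available $9,583.00 = COGS $7,251.01 + ending $2,331.99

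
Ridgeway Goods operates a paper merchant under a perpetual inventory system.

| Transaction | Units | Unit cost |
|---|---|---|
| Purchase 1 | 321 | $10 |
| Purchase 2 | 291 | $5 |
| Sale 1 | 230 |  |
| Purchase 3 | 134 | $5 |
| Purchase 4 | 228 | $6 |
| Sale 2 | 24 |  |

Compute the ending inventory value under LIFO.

Ending inventory = $5,409

Sale 1 (230) [LIFO — newest first]: 230 @ $5 = $1,150
Sale 2 (24) [LIFO — newest first]: 24 @ $6 = $144
Total COGS = $1,150 + $144 = $1,294
Ending inventory: 321 @ $10 + 61 @ $5 + 134 @ $5 + 204 @ $6 = $5,409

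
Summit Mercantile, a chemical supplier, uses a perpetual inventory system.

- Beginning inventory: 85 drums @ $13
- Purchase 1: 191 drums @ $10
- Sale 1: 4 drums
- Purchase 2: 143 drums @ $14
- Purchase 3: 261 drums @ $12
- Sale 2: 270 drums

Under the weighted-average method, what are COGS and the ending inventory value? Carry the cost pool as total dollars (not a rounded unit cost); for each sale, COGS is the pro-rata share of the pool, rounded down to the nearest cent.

COGS = $3,281.01; ending inventory = $4,867.99

After Beginning: 85 on hand, pool $1,105.00 (≈ $13.0000 each)
After Purchase 1: 276 on hand, pool $3,015.00 (≈ $10.9239 each)
Sale 1, sell 4: 4/276 × $3,015.00 → $43.69
After Purchase 2: 415 on hand, pool $4,973.31 (≈ $11.9839 each)
After Purchase 3: 676 on hand, pool $8,105.31 (≈ $11.9901 each)
Sale 2, sell 270: 270/676 × $8,105.31 → $3,237.32
Total COGS = $43.69 + $3,237.32 = $3,281.01
Ending inventory (cost pool remaining) = $4,867.99
Check: goods available $8,149.00 = COGS $3,281.01 + ending $4,867.99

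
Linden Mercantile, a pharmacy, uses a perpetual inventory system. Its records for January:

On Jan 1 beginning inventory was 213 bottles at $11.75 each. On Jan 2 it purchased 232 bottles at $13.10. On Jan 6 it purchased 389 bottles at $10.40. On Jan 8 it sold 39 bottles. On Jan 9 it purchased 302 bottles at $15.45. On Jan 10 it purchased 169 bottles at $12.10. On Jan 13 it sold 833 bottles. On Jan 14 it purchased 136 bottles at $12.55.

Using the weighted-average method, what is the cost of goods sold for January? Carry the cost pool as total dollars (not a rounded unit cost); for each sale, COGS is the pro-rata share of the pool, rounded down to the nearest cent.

COGS = $10,877.29

After Jan 1: 213 on hand, pool $2,502.75 (≈ $11.7500 each)
After Jan 2: 445 on hand, pool $5,541.95 (≈ $12.4538 each)
After Jan 6: 834 on hand, pool $9,587.55 (≈ $11.4959 each)
Jan 8, sell 39: 39/834 × $9,587.55 → $448.33
After Jan 9: 1097 on hand, pool $13,805.12 (≈ $12.5844 each)
After Jan 10: 1266 on hand, pool $15,850.02 (≈ $12.5198 each)
Jan 13, sell 833: 833/1266 × $15,850.02 → $10,428.96
After Jan 14: 569 on hand, pool $7,127.86 (≈ $12.5270 each)
Total COGS = $448.33 + $10,428.96 = $10,877.29
Ending inventory (cost pool remaining) = $7,127.86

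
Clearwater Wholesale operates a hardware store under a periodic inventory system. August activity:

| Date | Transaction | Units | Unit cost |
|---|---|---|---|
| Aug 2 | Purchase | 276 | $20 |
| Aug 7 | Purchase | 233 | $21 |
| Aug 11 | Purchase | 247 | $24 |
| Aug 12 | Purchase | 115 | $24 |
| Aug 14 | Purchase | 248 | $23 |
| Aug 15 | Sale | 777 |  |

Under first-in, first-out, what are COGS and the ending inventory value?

COGS = $16,845; ending inventory = $7,960

Aug 15, 777 sold [FIFO — oldest first]: 276 @ $20 + 233 @ $21 + 247 @ $24 + 21 @ $24 = $16,845
Ending inventory: 94 @ $24 + 248 @ $23 = $7,960
Check: goods available $24,805 = COGS $16,845 + ending $7,960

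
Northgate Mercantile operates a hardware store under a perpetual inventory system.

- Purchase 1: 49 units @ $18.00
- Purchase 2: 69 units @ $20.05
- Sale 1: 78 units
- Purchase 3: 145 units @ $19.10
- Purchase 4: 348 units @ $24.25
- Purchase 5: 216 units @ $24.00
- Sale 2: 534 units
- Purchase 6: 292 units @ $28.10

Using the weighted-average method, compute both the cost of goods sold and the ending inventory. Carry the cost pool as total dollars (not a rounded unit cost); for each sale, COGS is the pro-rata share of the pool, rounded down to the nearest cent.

COGS = $13,732.05; ending inventory = $13,131.10

After Purchase 1: 49 on hand, pool $882.00 (≈ $18.0000 each)
After Purchase 2: 118 on hand, pool $2,265.45 (≈ $19.1987 each)
Sale 1, sell 78: 78/118 × $2,265.45 → $1,497.50
After Purchase 3: 185 on hand, pool $3,537.45 (≈ $19.1214 each)
After Purchase 4: 533 on hand, pool $11,976.45 (≈ $22.4699 each)
After Purchase 5: 749 on hand, pool $17,160.45 (≈ $22.9111 each)
Sale 2, sell 534: 534/749 × $17,160.45 → $12,234.55
After Purchase 6: 507 on hand, pool $13,131.10 (≈ $25.8996 each)
Total COGS = $1,497.50 + $12,234.55 = $13,732.05
Ending inventory (cost pool remaining) = $13,131.10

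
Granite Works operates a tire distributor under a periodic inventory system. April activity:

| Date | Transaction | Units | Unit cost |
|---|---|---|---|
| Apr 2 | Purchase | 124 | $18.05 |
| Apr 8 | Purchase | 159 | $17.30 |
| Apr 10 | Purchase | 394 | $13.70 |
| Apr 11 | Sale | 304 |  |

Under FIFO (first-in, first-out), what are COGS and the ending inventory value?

Apr 11, 304 sold [FIFO — oldest first]: 124 @ $18.05 + 159 @ $17.30 + 21 @ $13.70 = $5,276.60
Ending inventory: 373 @ $13.70 = $5,110.10
Check: goods available $10,386.70 = COGS $5,276.60 + ending $5,110.10

COGS = $5,276.60; ending inventory = $5,110.10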